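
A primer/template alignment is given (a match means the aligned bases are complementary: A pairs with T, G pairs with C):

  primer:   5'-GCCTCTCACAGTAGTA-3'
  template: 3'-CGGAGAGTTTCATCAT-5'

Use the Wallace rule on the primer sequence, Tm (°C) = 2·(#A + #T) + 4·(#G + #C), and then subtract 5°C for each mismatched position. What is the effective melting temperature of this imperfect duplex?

43°C

Primer base counts: A=4, T=4, G=3, C=5 → A+T=8, G+C=8
Perfect-match Tm = 2(8) + 4(8) = 16 + 32 = 48°C
Mismatches (positions where the bases are not complementary): 1 (at position 9)
Effective Tm = 48 − 1×5 = 48 − 5 = 43°C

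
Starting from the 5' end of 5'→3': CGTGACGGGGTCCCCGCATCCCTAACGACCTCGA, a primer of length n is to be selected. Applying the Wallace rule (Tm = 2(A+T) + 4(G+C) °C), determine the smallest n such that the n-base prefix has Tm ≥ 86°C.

First 25 bases: CGTGACGGGGTCCCCGCATCCCTAA → Tm = 84°C (< 86°C)
First 26 bases: CGTGACGGGGTCCCCGCATCCCTAAC → Tm = 88°C (≥ 86°C)
Each additional base adds 2°C (A/T) or 4°C (G/C), so Tm is non-decreasing in n; n = 26 is the first length to reach 86°C.

n = 26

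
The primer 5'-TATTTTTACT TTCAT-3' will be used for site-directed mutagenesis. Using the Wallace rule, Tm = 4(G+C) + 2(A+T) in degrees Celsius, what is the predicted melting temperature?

34°C

Scanning the sequence gives A=3, T=10, C=2, G=0.
So N_AT = 13 and N_GC = 2.
Tm = 4·2 + 2·13 = 8 + 26 = 34°C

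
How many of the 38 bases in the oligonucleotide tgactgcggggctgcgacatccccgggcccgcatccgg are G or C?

Scanning the sequence gives C=15, A=4, T=5, G=14.
G+C = 14 + 15 = 29

29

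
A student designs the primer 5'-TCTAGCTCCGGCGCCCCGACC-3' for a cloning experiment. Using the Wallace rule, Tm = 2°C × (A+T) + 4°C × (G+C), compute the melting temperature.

74°C

T=3, A=2, C=11, G=5
AT pairs contribute 5, GC pairs contribute 16.
Tm = 4·16 + 2·5 = 64 + 10 = 74°C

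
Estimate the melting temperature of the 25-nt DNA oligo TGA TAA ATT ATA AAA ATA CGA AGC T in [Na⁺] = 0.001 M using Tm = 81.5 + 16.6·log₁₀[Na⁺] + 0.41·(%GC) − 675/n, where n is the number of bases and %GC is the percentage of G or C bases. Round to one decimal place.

Length n = 25. Scanning the sequence gives A=13, G=3, C=2, T=7.
G+C = 5, so %GC = 5/25 × 100 = 20%
Salt term: 16.6 × (-3) = -49.8
GC term: 0.41 × 20 = 8.2; length term: −675/25 = −27
Tm = 81.5 + (-49.8) + 8.2 − 27 = 12.9 → 12.9°C

12.9°C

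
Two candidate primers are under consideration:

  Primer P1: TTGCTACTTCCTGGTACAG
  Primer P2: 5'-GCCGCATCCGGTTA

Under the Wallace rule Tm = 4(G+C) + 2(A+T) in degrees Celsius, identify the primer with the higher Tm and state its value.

Primer P1, 56°C

Primer P1: A+T=10, G+C=9 → Tm = 2(10)+4(9) = 56°C
Primer P2: A+T=5, G+C=9 → Tm = 2(5)+4(9) = 46°C
56°C vs 46°C → primer P1 is higher.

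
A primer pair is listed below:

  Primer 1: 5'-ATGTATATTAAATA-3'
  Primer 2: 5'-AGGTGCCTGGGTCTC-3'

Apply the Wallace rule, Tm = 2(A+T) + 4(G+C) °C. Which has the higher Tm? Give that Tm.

Primer 2, 50°C

Primer 1: A+T=13, G+C=1 → Tm = 2(13)+4(1) = 30°C
Primer 2: A+T=5, G+C=10 → Tm = 2(5)+4(10) = 50°C
30°C vs 50°C → primer 2 is higher.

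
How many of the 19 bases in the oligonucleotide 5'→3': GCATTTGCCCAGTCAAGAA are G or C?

Base counts: T=4, C=5, G=4, A=6
G+C = 4 + 5 = 9

9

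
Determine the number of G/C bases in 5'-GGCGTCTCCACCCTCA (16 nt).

Base counts: A=2, C=8, T=3, G=3
Total G or C: 3 + 8 = 11

11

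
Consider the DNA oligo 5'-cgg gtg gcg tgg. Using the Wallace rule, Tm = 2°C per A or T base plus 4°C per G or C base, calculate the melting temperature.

44°C

Base counts: C=2, A=0, G=8, T=2
So N_AT = 2 and N_GC = 10.
Tm = 2×2 + 4×10 = 44°C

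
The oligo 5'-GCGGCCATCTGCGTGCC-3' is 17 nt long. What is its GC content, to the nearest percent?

Scanning the sequence gives C=7, T=3, A=1, G=6.
G+C = 6 + 7 = 13 out of 17 bases
%GC = 13/17 × 100 = 76.47% ≈ 76%

76%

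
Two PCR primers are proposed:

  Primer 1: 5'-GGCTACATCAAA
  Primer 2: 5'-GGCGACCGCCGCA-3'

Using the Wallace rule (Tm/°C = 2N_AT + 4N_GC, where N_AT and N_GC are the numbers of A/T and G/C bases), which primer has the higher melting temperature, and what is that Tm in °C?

Primer 1: A+T=7, G+C=5 → Tm = 2(7)+4(5) = 34°C
Primer 2: A+T=2, G+C=11 → Tm = 2(2)+4(11) = 48°C
34°C vs 48°C → primer 2 is higher.

Primer 2, 48°C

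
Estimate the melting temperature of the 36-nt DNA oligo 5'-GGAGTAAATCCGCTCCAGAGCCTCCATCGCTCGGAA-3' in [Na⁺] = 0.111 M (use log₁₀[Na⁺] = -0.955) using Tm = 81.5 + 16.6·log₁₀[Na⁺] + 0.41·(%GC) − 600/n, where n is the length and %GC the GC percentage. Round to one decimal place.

72.9°C

Length n = 36. Base counts: A=9, T=6, C=12, G=9
G+C = 21, so %GC = 21/36 × 100 = 58.333%
Salt term: 16.6 × (-0.955) = -15.853
GC term: 0.41 × 58.333 = 23.917; length term: −600/36 = −16.667
Tm = 81.5 + (-15.853) + 23.917 − 16.667 = 72.897 → 72.9°C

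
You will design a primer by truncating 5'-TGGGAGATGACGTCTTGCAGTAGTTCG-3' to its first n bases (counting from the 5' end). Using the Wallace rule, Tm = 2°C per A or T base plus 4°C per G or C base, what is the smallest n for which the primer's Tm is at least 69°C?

First 22 bases: TGGGAGATGACGTCTTGCAGTA → Tm = 66°C (< 69°C)
First 23 bases: TGGGAGATGACGTCTTGCAGTAG → Tm = 70°C (≥ 69°C)
Since every base adds ≥2°C, Tm only increases with n, so the threshold is first crossed at n = 23.

n = 23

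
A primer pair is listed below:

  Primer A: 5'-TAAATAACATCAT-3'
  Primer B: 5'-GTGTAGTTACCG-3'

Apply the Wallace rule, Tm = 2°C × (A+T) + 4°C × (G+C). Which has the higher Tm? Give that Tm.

Primer A: A+T=11, G+C=2 → Tm = 2(11)+4(2) = 30°C
Primer B: A+T=6, G+C=6 → Tm = 2(6)+4(6) = 36°C
30°C vs 36°C → primer B is higher.

Primer B, 36°C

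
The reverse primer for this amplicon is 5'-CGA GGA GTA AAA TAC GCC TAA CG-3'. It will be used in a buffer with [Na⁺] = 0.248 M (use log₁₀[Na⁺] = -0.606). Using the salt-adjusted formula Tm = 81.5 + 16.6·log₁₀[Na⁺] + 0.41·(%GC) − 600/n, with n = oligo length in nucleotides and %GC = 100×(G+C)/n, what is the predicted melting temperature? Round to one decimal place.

65.0°C

Length n = 23. A=9, G=6, C=5, T=3
G+C = 11, so %GC = 11/23 × 100 = 47.826%
Salt term: 16.6 × (-0.606) = -10.06
GC term: 0.41 × 47.826 = 19.609; length term: −600/23 = −26.087
Tm = 81.5 + (-10.06) + 19.609 − 26.087 = 64.962 → 65.0°C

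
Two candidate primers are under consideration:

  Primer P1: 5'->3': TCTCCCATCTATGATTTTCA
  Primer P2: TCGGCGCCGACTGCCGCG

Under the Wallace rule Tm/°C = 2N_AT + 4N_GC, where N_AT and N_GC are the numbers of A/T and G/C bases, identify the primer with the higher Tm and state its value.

Primer P2, 66°C

Primer P1: A+T=13, G+C=7 → Tm = 2(13)+4(7) = 54°C
Primer P2: A+T=3, G+C=15 → Tm = 2(3)+4(15) = 66°C
54°C vs 66°C → primer P2 is higher.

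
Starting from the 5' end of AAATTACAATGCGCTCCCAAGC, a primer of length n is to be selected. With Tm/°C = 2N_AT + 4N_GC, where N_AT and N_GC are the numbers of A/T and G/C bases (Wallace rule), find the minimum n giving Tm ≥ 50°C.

n = 18

First 17 bases: AAATTACAATGCGCTCC → Tm = 48°C (< 50°C)
First 18 bases: AAATTACAATGCGCTCCC → Tm = 52°C (≥ 50°C)
Each additional base adds 2°C (A/T) or 4°C (G/C), so Tm is non-decreasing in n; n = 18 is the first length to reach 50°C.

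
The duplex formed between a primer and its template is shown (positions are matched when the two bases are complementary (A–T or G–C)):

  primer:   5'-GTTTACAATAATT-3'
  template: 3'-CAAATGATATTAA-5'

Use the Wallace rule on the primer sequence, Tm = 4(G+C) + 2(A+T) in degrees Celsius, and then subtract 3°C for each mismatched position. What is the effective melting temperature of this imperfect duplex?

Primer base counts: A=5, T=6, G=1, C=1 → A+T=11, G+C=2
Perfect-match Tm = 2(11) + 4(2) = 22 + 8 = 30°C
Mismatches (positions where the bases are not complementary): 1 (at position 7)
Effective Tm = 30 − 1×3 = 30 − 3 = 27°C

27°C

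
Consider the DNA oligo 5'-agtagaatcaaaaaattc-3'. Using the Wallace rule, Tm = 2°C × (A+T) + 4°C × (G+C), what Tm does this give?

Scanning the sequence gives T=4, C=2, A=10, G=2.
AT pairs contribute 14, GC pairs contribute 4.
Tm = 2×14 + 4×4 = 44°C

44°C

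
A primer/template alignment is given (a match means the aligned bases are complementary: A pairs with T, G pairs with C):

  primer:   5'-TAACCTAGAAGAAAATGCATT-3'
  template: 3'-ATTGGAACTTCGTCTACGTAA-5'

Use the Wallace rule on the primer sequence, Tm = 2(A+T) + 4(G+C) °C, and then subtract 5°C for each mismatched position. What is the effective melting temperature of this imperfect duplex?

39°C

Primer base counts: A=10, T=5, G=3, C=3 → A+T=15, G+C=6
Perfect-match Tm = 2(15) + 4(6) = 30 + 24 = 54°C
Mismatches (positions where the bases are not complementary): 3 (at positions 7, 12, 14)
Effective Tm = 54 − 3×5 = 54 − 15 = 39°C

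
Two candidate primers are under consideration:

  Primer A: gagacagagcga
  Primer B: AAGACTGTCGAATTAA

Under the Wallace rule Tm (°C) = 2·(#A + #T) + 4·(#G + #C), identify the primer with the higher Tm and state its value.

Primer A: A+T=5, G+C=7 → Tm = 2(5)+4(7) = 38°C
Primer B: A+T=11, G+C=5 → Tm = 2(11)+4(5) = 42°C
38°C vs 42°C → primer B is higher.

Primer B, 42°C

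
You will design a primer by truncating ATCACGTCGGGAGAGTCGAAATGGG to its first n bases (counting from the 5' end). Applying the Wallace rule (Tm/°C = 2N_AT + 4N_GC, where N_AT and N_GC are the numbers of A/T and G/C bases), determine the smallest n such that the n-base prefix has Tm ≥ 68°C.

First 22 bases: ATCACGTCGGGAGAGTCGAAAT → Tm = 66°C (< 68°C)
First 23 bases: ATCACGTCGGGAGAGTCGAAATG → Tm = 70°C (≥ 68°C)
Each additional base adds 2°C (A/T) or 4°C (G/C), so Tm is non-decreasing in n; n = 23 is the first length to reach 68°C.

n = 23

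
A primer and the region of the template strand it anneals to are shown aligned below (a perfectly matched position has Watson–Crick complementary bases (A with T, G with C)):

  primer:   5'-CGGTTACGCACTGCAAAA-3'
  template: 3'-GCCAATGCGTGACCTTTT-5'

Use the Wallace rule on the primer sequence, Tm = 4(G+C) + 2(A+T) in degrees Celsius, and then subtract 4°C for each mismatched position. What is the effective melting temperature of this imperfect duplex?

50°C

Primer base counts: A=6, T=3, G=4, C=5 → A+T=9, G+C=9
Perfect-match Tm = 2(9) + 4(9) = 18 + 36 = 54°C
Mismatches (positions where the bases are not complementary): 1 (at position 14)
Effective Tm = 54 − 1×4 = 54 − 4 = 50°C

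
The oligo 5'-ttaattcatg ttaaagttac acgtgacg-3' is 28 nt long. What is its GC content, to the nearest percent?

32%

Base counts: G=5, C=4, A=9, T=10
G+C = 5 + 4 = 9 out of 28 bases
%GC = 9/28 × 100 = 32.14% ≈ 32%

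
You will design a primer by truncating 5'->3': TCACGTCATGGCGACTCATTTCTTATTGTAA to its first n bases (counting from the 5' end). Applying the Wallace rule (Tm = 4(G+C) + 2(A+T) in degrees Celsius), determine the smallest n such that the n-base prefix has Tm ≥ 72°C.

n = 25

First 24 bases: TCACGTCATGGCGACTCATTTCTT → Tm = 70°C (< 72°C)
First 25 bases: TCACGTCATGGCGACTCATTTCTTA → Tm = 72°C (≥ 72°C)
Each additional base adds 2°C (A/T) or 4°C (G/C), so Tm is non-decreasing in n; n = 25 is the first length to reach 72°C.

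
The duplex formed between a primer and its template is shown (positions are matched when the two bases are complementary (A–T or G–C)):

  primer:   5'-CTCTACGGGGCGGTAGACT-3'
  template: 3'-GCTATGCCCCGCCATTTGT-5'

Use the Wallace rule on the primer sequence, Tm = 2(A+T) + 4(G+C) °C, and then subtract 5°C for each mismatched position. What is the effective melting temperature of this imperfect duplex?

42°C

Primer base counts: A=3, T=4, G=7, C=5 → A+T=7, G+C=12
Perfect-match Tm = 2(7) + 4(12) = 14 + 48 = 62°C
Mismatches (positions where the bases are not complementary): 4 (at positions 2, 3, 16, 19)
Effective Tm = 62 − 4×5 = 62 − 20 = 42°C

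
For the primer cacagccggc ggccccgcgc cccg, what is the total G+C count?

Counting bases: A=2, G=8, T=0, C=14
Total G or C: 8 + 14 = 22

22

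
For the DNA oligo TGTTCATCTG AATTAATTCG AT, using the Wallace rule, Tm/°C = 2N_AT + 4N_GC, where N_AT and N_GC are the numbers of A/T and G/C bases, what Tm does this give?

56°C

Base counts: T=10, C=3, G=3, A=6
A+T = 16, G+C = 6
Tm = 2×16 + 4×6 = 56°C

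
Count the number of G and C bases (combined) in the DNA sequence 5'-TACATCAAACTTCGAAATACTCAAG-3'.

Scanning the sequence gives T=6, A=11, G=2, C=6.
Total G or C: 2 + 6 = 8

8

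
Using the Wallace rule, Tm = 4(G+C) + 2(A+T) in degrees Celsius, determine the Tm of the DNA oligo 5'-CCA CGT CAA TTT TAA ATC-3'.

48°C

Base counts: G=1, A=6, C=5, T=6
AT pairs contribute 12, GC pairs contribute 6.
Tm = 2(12) + 4(6) = 24 + 24 = 48°C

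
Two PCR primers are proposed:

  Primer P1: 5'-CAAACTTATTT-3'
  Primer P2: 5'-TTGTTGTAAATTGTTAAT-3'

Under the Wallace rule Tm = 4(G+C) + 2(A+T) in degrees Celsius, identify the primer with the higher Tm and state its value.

Primer P2, 42°C

Primer P1: A+T=9, G+C=2 → Tm = 2(9)+4(2) = 26°C
Primer P2: A+T=15, G+C=3 → Tm = 2(15)+4(3) = 42°C
26°C vs 42°C → primer P2 is higher.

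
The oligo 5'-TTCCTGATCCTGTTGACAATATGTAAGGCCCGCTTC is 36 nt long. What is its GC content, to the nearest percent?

Scanning the sequence gives A=7, G=7, C=10, T=12.
G+C = 7 + 10 = 17 out of 36 bases
%GC = 17/36 × 100 = 47.22% ≈ 47%

47%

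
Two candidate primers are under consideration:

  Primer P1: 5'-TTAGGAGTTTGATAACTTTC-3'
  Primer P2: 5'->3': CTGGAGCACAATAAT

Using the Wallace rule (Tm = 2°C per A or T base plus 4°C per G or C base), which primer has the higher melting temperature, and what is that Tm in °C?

Primer P1: A+T=14, G+C=6 → Tm = 2(14)+4(6) = 52°C
Primer P2: A+T=9, G+C=6 → Tm = 2(9)+4(6) = 42°C
52°C vs 42°C → primer P1 is higher.

Primer P1, 52°C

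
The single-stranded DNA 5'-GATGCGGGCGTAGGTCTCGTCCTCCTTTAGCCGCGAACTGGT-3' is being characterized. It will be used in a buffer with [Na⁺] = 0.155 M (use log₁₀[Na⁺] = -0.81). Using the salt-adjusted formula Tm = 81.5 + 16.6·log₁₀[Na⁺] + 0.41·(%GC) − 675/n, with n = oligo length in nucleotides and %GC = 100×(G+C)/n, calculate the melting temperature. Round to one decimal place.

77.4°C

Length n = 42. Scanning the sequence gives G=14, C=12, T=11, A=5.
G+C = 26, so %GC = 26/42 × 100 = 61.905%
Salt term: 16.6 × (-0.81) = -13.446
GC term: 0.41 × 61.905 = 25.381; length term: −675/42 = −16.071
Tm = 81.5 + (-13.446) + 25.381 − 16.071 = 77.364 → 77.4°C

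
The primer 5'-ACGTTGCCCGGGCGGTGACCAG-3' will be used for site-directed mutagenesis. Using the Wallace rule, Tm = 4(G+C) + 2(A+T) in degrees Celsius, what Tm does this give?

76°C

Scanning the sequence gives G=9, T=3, A=3, C=7.
A+T = 6, G+C = 16
Tm = 4·16 + 2·6 = 64 + 12 = 76°C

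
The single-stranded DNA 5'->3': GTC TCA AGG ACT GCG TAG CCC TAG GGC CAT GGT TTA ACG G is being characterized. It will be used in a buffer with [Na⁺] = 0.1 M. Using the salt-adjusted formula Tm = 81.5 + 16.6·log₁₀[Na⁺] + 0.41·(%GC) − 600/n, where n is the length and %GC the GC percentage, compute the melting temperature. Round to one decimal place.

73.5°C

Length n = 40. Counting bases: T=9, G=13, A=8, C=10
G+C = 23, so %GC = 23/40 × 100 = 57.5%
Salt term: 16.6 × (-1) = -16.6
GC term: 0.41 × 57.5 = 23.575; length term: −600/40 = −15
Tm = 81.5 + (-16.6) + 23.575 − 15 = 73.475 → 73.5°C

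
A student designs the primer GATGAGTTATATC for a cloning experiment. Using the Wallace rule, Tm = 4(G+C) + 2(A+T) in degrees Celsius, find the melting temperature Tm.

Scanning the sequence gives A=4, C=1, T=5, G=3.
So N_AT = 9 and N_GC = 4.
Tm = 2(9) + 4(4) = 18 + 16 = 34°C

34°C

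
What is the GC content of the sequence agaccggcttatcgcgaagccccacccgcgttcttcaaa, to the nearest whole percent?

G=8, C=15, A=9, T=7
G+C = 8 + 15 = 23 out of 39 bases
%GC = 23/39 × 100 = 58.97% ≈ 59%

59%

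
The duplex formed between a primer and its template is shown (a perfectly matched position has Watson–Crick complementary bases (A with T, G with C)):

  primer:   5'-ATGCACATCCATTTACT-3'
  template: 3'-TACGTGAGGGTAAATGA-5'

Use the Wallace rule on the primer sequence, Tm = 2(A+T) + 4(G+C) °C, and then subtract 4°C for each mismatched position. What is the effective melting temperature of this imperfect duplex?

Primer base counts: A=5, T=6, G=1, C=5 → A+T=11, G+C=6
Perfect-match Tm = 2(11) + 4(6) = 22 + 24 = 46°C
Mismatches (positions where the bases are not complementary): 2 (at positions 7, 8)
Effective Tm = 46 − 2×4 = 46 − 8 = 38°C

38°C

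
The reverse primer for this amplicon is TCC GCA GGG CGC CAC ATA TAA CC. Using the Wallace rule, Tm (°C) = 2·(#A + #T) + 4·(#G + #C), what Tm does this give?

C=9, A=6, T=3, G=5
So N_AT = 9 and N_GC = 14.
Tm = 4·14 + 2·9 = 56 + 18 = 74°C

74°C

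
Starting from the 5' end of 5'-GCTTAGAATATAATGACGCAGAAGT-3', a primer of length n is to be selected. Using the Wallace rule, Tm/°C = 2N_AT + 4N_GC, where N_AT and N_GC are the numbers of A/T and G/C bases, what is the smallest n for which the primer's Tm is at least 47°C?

First 17 bases: GCTTAGAATATAATGAC → Tm = 44°C (< 47°C)
First 18 bases: GCTTAGAATATAATGACG → Tm = 48°C (≥ 47°C)
Each additional base adds 2°C (A/T) or 4°C (G/C), so Tm is non-decreasing in n; n = 18 is the first length to reach 47°C.

n = 18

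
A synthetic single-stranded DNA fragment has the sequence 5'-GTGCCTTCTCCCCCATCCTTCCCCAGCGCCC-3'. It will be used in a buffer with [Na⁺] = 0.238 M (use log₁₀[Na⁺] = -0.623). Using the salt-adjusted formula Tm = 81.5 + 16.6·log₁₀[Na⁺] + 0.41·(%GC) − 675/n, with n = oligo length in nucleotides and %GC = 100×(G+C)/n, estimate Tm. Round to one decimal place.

78.5°C

Length n = 31. A=2, C=18, G=4, T=7
G+C = 22, so %GC = 22/31 × 100 = 70.968%
Salt term: 16.6 × (-0.623) = -10.342
GC term: 0.41 × 70.968 = 29.097; length term: −675/31 = −21.774
Tm = 81.5 + (-10.342) + 29.097 − 21.774 = 78.481 → 78.5°C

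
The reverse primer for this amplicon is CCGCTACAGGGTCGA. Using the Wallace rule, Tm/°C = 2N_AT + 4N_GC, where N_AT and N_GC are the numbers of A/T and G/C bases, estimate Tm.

50°C

Counting bases: G=5, A=3, T=2, C=5
A+T = 5, G+C = 10
Tm = 4·10 + 2·5 = 40 + 10 = 50°C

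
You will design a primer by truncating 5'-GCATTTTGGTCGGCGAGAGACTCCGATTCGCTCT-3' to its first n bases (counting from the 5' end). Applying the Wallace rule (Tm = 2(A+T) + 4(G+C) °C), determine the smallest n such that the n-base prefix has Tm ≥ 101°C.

n = 33

First 32 bases: GCATTTTGGTCGGCGAGAGACTCCGATTCGCT → Tm = 100°C (< 101°C)
First 33 bases: GCATTTTGGTCGGCGAGAGACTCCGATTCGCTC → Tm = 104°C (≥ 101°C)
Each additional base adds 2°C (A/T) or 4°C (G/C), so Tm is non-decreasing in n; n = 33 is the first length to reach 101°C.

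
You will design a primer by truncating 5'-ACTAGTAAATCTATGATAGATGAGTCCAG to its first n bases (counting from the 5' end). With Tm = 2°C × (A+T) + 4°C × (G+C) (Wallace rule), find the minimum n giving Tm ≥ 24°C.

n = 10

First 9 bases: ACTAGTAAA → Tm = 22°C (< 24°C)
First 10 bases: ACTAGTAAAT → Tm = 24°C (≥ 24°C)
Since every base adds ≥2°C, Tm only increases with n, so the threshold is first crossed at n = 10.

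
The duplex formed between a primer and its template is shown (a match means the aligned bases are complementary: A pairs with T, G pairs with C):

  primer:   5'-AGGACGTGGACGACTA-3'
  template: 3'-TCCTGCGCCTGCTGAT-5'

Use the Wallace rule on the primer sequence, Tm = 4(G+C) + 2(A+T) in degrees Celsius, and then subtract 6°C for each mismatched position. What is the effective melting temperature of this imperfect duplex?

Primer base counts: A=5, T=2, G=6, C=3 → A+T=7, G+C=9
Perfect-match Tm = 2(7) + 4(9) = 14 + 36 = 50°C
Mismatches (positions where the bases are not complementary): 1 (at position 7)
Effective Tm = 50 − 1×6 = 50 − 6 = 44°C

44°C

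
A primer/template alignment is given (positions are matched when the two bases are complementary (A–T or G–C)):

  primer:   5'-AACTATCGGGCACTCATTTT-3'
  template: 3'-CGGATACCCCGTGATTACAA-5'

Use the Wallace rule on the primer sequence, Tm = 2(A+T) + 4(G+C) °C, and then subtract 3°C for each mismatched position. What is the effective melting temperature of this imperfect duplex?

Primer base counts: A=5, T=7, G=3, C=5 → A+T=12, G+C=8
Perfect-match Tm = 2(12) + 4(8) = 24 + 32 = 56°C
Mismatches (positions where the bases are not complementary): 5 (at positions 1, 2, 7, 15, 18)
Effective Tm = 56 − 5×3 = 56 − 15 = 41°C

41°C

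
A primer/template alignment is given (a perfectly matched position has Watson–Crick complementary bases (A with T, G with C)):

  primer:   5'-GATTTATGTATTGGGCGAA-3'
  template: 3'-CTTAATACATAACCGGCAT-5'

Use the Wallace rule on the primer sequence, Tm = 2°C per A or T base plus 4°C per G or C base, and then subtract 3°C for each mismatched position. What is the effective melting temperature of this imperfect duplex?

Primer base counts: A=5, T=7, G=6, C=1 → A+T=12, G+C=7
Perfect-match Tm = 2(12) + 4(7) = 24 + 28 = 52°C
Mismatches (positions where the bases are not complementary): 3 (at positions 3, 15, 18)
Effective Tm = 52 − 3×3 = 52 − 9 = 43°C

43°C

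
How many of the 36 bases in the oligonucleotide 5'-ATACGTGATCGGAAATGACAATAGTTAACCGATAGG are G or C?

14

Scanning the sequence gives A=14, C=5, G=9, T=8.
G+C = 9 + 5 = 14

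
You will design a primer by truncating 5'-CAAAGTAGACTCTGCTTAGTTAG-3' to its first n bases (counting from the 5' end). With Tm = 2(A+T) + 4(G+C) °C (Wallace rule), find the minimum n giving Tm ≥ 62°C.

First 22 bases: CAAAGTAGACTCTGCTTAGTTA → Tm = 60°C (< 62°C)
First 23 bases: CAAAGTAGACTCTGCTTAGTTAG → Tm = 64°C (≥ 62°C)
Since every base adds ≥2°C, Tm only increases with n, so the threshold is first crossed at n = 23.

n = 23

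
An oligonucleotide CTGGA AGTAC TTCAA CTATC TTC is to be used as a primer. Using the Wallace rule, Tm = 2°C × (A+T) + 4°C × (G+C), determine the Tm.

Scanning the sequence gives G=3, T=8, A=6, C=6.
A+T = 14, G+C = 9
Tm = 2(14) + 4(9) = 28 + 36 = 64°C

64°C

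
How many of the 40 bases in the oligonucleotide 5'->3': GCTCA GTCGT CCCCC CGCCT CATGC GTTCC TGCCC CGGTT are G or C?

G=9, A=2, C=19, T=10
G+C = 9 + 19 = 28

28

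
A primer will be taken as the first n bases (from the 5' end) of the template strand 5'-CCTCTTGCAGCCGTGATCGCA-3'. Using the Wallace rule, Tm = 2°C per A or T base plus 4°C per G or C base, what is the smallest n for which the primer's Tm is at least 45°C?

n = 14

First 13 bases: CCTCTTGCAGCCG → Tm = 44°C (< 45°C)
First 14 bases: CCTCTTGCAGCCGT → Tm = 46°C (≥ 45°C)
Since every base adds ≥2°C, Tm only increases with n, so the threshold is first crossed at n = 14.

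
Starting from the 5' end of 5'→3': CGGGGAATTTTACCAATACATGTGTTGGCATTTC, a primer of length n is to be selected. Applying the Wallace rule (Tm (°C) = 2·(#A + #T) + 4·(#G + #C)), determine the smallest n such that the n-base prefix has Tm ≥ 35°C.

First 12 bases: CGGGGAATTTTA → Tm = 34°C (< 35°C)
First 13 bases: CGGGGAATTTTAC → Tm = 38°C (≥ 35°C)
Since every base adds ≥2°C, Tm only increases with n, so the threshold is first crossed at n = 13.

n = 13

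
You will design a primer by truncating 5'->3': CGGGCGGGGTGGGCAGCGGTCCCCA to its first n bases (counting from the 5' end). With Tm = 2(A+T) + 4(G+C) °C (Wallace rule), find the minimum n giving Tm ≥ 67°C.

n = 18

First 17 bases: CGGGCGGGGTGGGCAGC → Tm = 64°C (< 67°C)
First 18 bases: CGGGCGGGGTGGGCAGCG → Tm = 68°C (≥ 67°C)
Since every base adds ≥2°C, Tm only increases with n, so the threshold is first crossed at n = 18.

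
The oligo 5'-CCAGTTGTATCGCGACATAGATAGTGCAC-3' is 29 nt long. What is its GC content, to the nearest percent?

48%

G=7, A=8, C=7, T=7
G+C = 7 + 7 = 14 out of 29 bases
%GC = 14/29 × 100 = 48.28% ≈ 48%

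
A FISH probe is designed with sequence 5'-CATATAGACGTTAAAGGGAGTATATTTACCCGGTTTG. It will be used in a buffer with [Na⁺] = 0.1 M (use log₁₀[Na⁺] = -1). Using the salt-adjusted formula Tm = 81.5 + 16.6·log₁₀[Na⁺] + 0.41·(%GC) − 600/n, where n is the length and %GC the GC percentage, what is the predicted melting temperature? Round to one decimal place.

Length n = 37. A=11, T=12, G=9, C=5
G+C = 14, so %GC = 14/37 × 100 = 37.838%
Salt term: 16.6 × (-1) = -16.6
GC term: 0.41 × 37.838 = 15.514; length term: −600/37 = −16.216
Tm = 81.5 + (-16.6) + 15.514 − 16.216 = 64.198 → 64.2°C

64.2°C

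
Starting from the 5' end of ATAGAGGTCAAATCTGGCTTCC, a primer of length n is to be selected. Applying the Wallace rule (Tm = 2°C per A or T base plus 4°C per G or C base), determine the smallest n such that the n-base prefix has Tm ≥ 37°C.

n = 14

First 13 bases: ATAGAGGTCAAAT → Tm = 34°C (< 37°C)
First 14 bases: ATAGAGGTCAAATC → Tm = 38°C (≥ 37°C)
Since every base adds ≥2°C, Tm only increases with n, so the threshold is first crossed at n = 14.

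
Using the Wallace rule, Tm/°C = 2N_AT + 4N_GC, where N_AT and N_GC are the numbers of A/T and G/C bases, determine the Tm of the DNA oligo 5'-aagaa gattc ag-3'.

Counting bases: G=3, C=1, T=2, A=6
AT pairs contribute 8, GC pairs contribute 4.
Tm = 2(8) + 4(4) = 16 + 16 = 32°C

32°C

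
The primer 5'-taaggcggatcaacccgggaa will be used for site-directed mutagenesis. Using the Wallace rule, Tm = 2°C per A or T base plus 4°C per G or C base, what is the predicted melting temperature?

66°C

Counting bases: G=7, T=2, A=7, C=5
A+T = 9, G+C = 12
Tm = 2×9 + 4×12 = 66°C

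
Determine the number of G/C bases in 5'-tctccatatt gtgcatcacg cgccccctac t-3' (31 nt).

17

Counting bases: A=5, C=13, G=4, T=9
Total G or C: 4 + 13 = 17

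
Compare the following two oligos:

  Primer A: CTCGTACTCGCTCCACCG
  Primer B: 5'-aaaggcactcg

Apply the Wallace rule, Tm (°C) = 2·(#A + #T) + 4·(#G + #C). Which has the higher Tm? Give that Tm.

Primer A, 60°C

Primer A: A+T=6, G+C=12 → Tm = 2(6)+4(12) = 60°C
Primer B: A+T=5, G+C=6 → Tm = 2(5)+4(6) = 34°C
60°C vs 34°C → primer A is higher.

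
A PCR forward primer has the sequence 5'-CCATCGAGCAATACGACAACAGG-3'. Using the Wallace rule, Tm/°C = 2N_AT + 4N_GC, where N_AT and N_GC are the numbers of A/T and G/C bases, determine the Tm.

70°C

C=7, A=9, T=2, G=5
So N_AT = 11 and N_GC = 12.
Tm = 2×11 + 4×12 = 70°C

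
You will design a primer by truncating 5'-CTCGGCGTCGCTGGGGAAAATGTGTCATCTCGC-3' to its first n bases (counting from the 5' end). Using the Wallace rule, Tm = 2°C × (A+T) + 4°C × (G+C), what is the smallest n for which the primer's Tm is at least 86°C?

n = 27

First 26 bases: CTCGGCGTCGCTGGGGAAAATGTGTC → Tm = 84°C (< 86°C)
First 27 bases: CTCGGCGTCGCTGGGGAAAATGTGTCA → Tm = 86°C (≥ 86°C)
Each additional base adds 2°C (A/T) or 4°C (G/C), so Tm is non-decreasing in n; n = 27 is the first length to reach 86°C.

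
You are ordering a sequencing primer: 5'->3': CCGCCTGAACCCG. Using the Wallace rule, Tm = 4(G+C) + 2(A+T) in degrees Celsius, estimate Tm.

G=3, A=2, T=1, C=7
A+T = 3, G+C = 10
Tm = 4·10 + 2·3 = 40 + 6 = 46°C

46°C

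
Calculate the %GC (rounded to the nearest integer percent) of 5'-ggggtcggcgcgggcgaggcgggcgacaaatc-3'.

Counting bases: C=8, T=2, G=17, A=5
G+C = 17 + 8 = 25 out of 32 bases
%GC = 25/32 × 100 = 78.12% ≈ 78%

78%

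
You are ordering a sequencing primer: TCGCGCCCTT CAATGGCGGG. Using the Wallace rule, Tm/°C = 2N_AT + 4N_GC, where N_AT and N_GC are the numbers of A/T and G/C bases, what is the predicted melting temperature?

Scanning the sequence gives A=2, G=7, C=7, T=4.
A+T = 6, G+C = 14
Tm = 2(6) + 4(14) = 12 + 56 = 68°C

68°C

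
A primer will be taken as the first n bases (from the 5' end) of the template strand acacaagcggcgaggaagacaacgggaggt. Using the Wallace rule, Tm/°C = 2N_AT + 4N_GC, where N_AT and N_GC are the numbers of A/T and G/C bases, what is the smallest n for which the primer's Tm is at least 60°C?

First 18 bases: ACACAAGCGGCGAGGAAG → Tm = 58°C (< 60°C)
First 19 bases: ACACAAGCGGCGAGGAAGA → Tm = 60°C (≥ 60°C)
Since every base adds ≥2°C, Tm only increases with n, so the threshold is first crossed at n = 19.

n = 19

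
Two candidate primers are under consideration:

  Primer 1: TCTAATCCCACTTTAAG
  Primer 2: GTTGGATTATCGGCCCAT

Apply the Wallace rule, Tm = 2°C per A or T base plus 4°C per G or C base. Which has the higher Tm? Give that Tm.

Primer 2, 54°C

Primer 1: A+T=11, G+C=6 → Tm = 2(11)+4(6) = 46°C
Primer 2: A+T=9, G+C=9 → Tm = 2(9)+4(9) = 54°C
46°C vs 54°C → primer 2 is higher.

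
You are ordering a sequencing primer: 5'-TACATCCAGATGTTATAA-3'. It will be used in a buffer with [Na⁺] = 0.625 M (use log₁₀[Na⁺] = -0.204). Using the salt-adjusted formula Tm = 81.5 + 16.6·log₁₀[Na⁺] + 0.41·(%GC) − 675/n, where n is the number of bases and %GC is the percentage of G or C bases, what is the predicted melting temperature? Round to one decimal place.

52.0°C

Length n = 18. A=7, G=2, C=3, T=6
G+C = 5, so %GC = 5/18 × 100 = 27.778%
Salt term: 16.6 × (-0.204) = -3.386
GC term: 0.41 × 27.778 = 11.389; length term: −675/18 = −37.5
Tm = 81.5 + (-3.386) + 11.389 − 37.5 = 52.003 → 52.0°C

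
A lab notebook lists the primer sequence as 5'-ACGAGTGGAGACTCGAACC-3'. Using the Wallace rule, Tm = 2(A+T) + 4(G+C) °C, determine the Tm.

Base counts: T=2, A=6, C=5, G=6
A+T = 8, G+C = 11
Tm = 4·11 + 2·8 = 44 + 16 = 60°C

60°C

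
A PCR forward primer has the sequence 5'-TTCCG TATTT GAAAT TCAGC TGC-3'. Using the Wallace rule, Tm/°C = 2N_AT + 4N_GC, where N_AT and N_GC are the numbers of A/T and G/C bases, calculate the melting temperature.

Counting bases: A=5, G=4, T=9, C=5
AT pairs contribute 14, GC pairs contribute 9.
Tm = 2×14 + 4×9 = 64°C

64°C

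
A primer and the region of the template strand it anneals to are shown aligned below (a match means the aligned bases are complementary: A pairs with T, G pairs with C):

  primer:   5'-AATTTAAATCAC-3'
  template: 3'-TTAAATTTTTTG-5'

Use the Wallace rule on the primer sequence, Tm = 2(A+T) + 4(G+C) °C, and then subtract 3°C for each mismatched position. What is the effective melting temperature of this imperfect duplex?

Primer base counts: A=6, T=4, G=0, C=2 → A+T=10, G+C=2
Perfect-match Tm = 2(10) + 4(2) = 20 + 8 = 28°C
Mismatches (positions where the bases are not complementary): 2 (at positions 9, 10)
Effective Tm = 28 − 2×3 = 28 − 6 = 22°C

22°C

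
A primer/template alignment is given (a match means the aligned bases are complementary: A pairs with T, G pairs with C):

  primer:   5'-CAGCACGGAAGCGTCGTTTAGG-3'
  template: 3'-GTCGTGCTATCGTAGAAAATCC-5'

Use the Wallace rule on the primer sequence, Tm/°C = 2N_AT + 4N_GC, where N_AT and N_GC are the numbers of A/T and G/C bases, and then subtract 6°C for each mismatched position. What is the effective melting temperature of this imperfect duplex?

Primer base counts: A=5, T=4, G=8, C=5 → A+T=9, G+C=13
Perfect-match Tm = 2(9) + 4(13) = 18 + 52 = 70°C
Mismatches (positions where the bases are not complementary): 4 (at positions 8, 9, 13, 16)
Effective Tm = 70 − 4×6 = 70 − 24 = 46°C

46°C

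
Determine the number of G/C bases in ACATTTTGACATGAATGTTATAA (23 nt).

Scanning the sequence gives T=9, G=3, A=9, C=2.
Total G or C: 3 + 2 = 5

5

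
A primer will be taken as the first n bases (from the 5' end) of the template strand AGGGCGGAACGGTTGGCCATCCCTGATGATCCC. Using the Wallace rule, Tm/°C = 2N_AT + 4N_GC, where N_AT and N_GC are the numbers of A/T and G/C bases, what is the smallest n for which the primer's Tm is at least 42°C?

n = 12

First 11 bases: AGGGCGGAACG → Tm = 38°C (< 42°C)
First 12 bases: AGGGCGGAACGG → Tm = 42°C (≥ 42°C)
Since every base adds ≥2°C, Tm only increases with n, so the threshold is first crossed at n = 12.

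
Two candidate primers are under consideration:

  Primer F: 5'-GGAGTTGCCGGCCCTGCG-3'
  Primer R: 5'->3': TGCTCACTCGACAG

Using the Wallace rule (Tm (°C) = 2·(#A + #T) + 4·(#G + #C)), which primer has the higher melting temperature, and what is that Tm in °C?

Primer F, 64°C

Primer F: A+T=4, G+C=14 → Tm = 2(4)+4(14) = 64°C
Primer R: A+T=6, G+C=8 → Tm = 2(6)+4(8) = 44°C
64°C vs 44°C → primer F is higher.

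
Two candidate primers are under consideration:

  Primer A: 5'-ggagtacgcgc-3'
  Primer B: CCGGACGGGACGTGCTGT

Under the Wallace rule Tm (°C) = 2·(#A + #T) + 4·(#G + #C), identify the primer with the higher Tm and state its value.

Primer B, 62°C

Primer A: A+T=3, G+C=8 → Tm = 2(3)+4(8) = 38°C
Primer B: A+T=5, G+C=13 → Tm = 2(5)+4(13) = 62°C
38°C vs 62°C → primer B is higher.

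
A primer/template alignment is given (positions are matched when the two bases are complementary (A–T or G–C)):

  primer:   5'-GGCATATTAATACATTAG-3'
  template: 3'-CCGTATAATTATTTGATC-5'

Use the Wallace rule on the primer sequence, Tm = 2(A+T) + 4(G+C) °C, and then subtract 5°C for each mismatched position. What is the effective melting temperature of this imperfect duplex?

Primer base counts: A=7, T=6, G=3, C=2 → A+T=13, G+C=5
Perfect-match Tm = 2(13) + 4(5) = 26 + 20 = 46°C
Mismatches (positions where the bases are not complementary): 2 (at positions 13, 15)
Effective Tm = 46 − 2×5 = 46 − 10 = 36°C

36°C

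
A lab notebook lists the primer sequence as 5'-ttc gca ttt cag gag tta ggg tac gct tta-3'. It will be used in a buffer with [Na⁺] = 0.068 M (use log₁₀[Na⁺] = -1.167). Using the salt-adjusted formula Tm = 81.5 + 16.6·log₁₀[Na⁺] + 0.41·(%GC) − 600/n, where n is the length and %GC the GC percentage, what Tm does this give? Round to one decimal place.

Length n = 30. A=6, C=5, G=8, T=11
G+C = 13, so %GC = 13/30 × 100 = 43.333%
Salt term: 16.6 × (-1.167) = -19.372
GC term: 0.41 × 43.333 = 17.767; length term: −600/30 = −20
Tm = 81.5 + (-19.372) + 17.767 − 20 = 59.895 → 59.9°C

59.9°C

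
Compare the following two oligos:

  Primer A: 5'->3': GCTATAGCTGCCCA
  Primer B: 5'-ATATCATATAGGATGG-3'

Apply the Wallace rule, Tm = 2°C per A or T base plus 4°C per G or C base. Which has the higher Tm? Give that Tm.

Primer A, 44°C

Primer A: A+T=6, G+C=8 → Tm = 2(6)+4(8) = 44°C
Primer B: A+T=11, G+C=5 → Tm = 2(11)+4(5) = 42°C
44°C vs 42°C → primer A is higher.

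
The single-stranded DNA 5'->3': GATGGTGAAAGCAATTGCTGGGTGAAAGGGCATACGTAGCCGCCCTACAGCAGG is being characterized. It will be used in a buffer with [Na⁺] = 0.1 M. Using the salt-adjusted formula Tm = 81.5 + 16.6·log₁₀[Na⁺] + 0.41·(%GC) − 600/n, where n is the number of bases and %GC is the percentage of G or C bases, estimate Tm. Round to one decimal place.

Length n = 54. Base counts: C=11, A=15, G=19, T=9
G+C = 30, so %GC = 30/54 × 100 = 55.556%
Salt term: 16.6 × (-1) = -16.6
GC term: 0.41 × 55.556 = 22.778; length term: −600/54 = −11.111
Tm = 81.5 + (-16.6) + 22.778 − 11.111 = 76.567 → 76.6°C

76.6°C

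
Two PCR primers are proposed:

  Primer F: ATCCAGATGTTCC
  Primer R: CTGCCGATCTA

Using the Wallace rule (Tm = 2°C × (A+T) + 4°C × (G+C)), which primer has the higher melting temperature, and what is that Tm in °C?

Primer F, 38°C

Primer F: A+T=7, G+C=6 → Tm = 2(7)+4(6) = 38°C
Primer R: A+T=5, G+C=6 → Tm = 2(5)+4(6) = 34°C
38°C vs 34°C → primer F is higher.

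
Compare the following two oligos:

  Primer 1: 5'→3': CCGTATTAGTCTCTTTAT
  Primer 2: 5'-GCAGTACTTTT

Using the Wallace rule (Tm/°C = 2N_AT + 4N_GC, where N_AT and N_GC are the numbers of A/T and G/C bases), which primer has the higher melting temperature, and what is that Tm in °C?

Primer 1, 48°C

Primer 1: A+T=12, G+C=6 → Tm = 2(12)+4(6) = 48°C
Primer 2: A+T=7, G+C=4 → Tm = 2(7)+4(4) = 30°C
48°C vs 30°C → primer 1 is higher.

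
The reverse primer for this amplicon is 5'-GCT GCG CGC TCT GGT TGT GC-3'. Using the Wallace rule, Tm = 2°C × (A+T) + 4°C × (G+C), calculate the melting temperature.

68°C

G=8, A=0, C=6, T=6
AT pairs contribute 6, GC pairs contribute 14.
Tm = 4·14 + 2·6 = 56 + 12 = 68°C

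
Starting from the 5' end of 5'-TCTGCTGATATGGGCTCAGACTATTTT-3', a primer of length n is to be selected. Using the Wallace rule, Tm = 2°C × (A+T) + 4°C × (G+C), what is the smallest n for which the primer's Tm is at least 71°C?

n = 25

First 24 bases: TCTGCTGATATGGGCTCAGACTAT → Tm = 70°C (< 71°C)
First 25 bases: TCTGCTGATATGGGCTCAGACTATT → Tm = 72°C (≥ 71°C)
Since every base adds ≥2°C, Tm only increases with n, so the threshold is first crossed at n = 25.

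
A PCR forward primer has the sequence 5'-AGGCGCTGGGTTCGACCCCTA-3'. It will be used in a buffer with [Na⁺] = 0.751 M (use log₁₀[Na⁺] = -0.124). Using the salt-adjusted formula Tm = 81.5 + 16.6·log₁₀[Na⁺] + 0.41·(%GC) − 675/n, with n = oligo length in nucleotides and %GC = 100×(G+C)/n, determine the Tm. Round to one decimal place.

74.6°C

Length n = 21. G=7, A=3, T=4, C=7
G+C = 14, so %GC = 14/21 × 100 = 66.667%
Salt term: 16.6 × (-0.124) = -2.058
GC term: 0.41 × 66.667 = 27.333; length term: −675/21 = −32.143
Tm = 81.5 + (-2.058) + 27.333 − 32.143 = 74.632 → 74.6°C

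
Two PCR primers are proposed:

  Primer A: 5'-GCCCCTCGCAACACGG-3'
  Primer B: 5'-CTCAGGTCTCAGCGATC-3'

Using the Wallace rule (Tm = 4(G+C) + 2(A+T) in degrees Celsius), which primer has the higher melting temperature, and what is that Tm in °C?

Primer A: A+T=4, G+C=12 → Tm = 2(4)+4(12) = 56°C
Primer B: A+T=7, G+C=10 → Tm = 2(7)+4(10) = 54°C
56°C vs 54°C → primer A is higher.

Primer A, 56°C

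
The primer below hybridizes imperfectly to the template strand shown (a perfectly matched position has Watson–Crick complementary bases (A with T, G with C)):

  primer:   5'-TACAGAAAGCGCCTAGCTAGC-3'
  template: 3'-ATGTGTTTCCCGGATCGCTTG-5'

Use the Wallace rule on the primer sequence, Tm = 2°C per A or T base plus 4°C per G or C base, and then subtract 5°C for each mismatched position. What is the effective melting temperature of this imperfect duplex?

44°C

Primer base counts: A=7, T=3, G=5, C=6 → A+T=10, G+C=11
Perfect-match Tm = 2(10) + 4(11) = 20 + 44 = 64°C
Mismatches (positions where the bases are not complementary): 4 (at positions 5, 10, 18, 20)
Effective Tm = 64 − 4×5 = 64 − 20 = 44°C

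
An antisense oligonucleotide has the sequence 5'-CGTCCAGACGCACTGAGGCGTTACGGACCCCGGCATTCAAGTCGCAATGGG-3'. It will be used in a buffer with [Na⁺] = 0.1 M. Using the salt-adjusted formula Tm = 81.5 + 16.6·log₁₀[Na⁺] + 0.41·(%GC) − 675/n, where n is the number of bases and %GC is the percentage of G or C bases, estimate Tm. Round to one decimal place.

Length n = 51. Scanning the sequence gives A=11, G=16, C=16, T=8.
G+C = 32, so %GC = 32/51 × 100 = 62.745%
Salt term: 16.6 × (-1) = -16.6
GC term: 0.41 × 62.745 = 25.725; length term: −675/51 = −13.235
Tm = 81.5 + (-16.6) + 25.725 − 13.235 = 77.39 → 77.4°C

77.4°C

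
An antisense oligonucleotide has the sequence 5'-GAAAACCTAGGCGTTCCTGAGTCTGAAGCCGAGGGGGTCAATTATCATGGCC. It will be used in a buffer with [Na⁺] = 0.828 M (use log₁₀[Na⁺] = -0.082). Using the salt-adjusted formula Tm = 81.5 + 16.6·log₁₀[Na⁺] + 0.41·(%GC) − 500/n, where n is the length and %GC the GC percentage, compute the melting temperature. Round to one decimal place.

92.6°C

Length n = 52. Base counts: G=16, A=13, T=11, C=12
G+C = 28, so %GC = 28/52 × 100 = 53.846%
Salt term: 16.6 × (-0.082) = -1.361
GC term: 0.41 × 53.846 = 22.077; length term: −500/52 = −9.615
Tm = 81.5 + (-1.361) + 22.077 − 9.615 = 92.601 → 92.6°C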